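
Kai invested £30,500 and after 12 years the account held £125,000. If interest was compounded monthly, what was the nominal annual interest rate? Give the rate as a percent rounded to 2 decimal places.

(1 + r/12)^144 = 125,000/30,500 = 4.09836.
1 + r/12 = 4.09836^(1/144) ≈ 1.009844, so r/12 ≈ 0.00984388.
r ≈ 12·0.00984388 = 11.81265%.

11.81%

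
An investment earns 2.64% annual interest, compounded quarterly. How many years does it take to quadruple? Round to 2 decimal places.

(1 + 0.0066)^(4t) = 4.
4t = ln 4 / ln(1 + 0.0066) ≈ 1.3863/0.00657832 ≈ 210.7370.
t ≈ 52.6842.

52.68 years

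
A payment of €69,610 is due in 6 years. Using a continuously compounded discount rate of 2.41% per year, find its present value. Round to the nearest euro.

€60,238

P = A·e^(−rt) = 69,610·e^(−0.1446).
e^(−0.1446) ≈ 0.86536837124, so P ≈ 60,238.2923.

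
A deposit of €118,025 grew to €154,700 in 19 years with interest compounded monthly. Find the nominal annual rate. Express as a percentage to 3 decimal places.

1.425%

(1 + r/12)^228 = 154,700/118,025 = 1.31074.
1 + r/12 = 1.31074^(1/228) ≈ 1.001188, so r/12 ≈ 0.00118751.
r ≈ 12·0.00118751 = 1.42501%.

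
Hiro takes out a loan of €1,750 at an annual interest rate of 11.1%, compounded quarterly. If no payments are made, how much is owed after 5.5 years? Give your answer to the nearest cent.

Growth factor = (1 + 0.02775)^22 ≈ 1.826100519.
A ≈ 1,750 × 1.826100519 ≈ 3,195.6759.

€3,195.68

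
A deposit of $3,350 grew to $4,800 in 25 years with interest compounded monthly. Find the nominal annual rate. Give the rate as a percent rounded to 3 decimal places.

(1 + r/12)^300 = 4,800/3,350 = 1.43284.
1 + r/12 = 1.43284^(1/300) ≈ 1.0012, so r/12 ≈ 0.00119957.
r ≈ 12·0.00119957 = 1.43948%.

1.439%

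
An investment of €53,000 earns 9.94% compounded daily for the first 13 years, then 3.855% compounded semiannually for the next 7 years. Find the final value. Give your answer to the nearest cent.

After 13 years at 9.94%: 53,000 × 3.64014705414 ≈ 192,927.7939.
Then 7 years at 3.855%: 192,927.7939 × 1.30640914601 ≈ 252,042.6344.

€252,042.63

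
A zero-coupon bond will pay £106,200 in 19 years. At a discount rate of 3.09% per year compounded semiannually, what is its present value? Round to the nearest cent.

Growth factor = (1 + 0.01545)^38 ≈ 1.79070756935.
P = 106,200/1.79070756935 ≈ 59,306.1658.

£59,306.17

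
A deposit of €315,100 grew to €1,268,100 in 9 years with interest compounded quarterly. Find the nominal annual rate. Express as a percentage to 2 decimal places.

15.77%

(1 + r/4)^36 = 1,268,100/315,100 = 4.02444.
1 + r/4 = 4.02444^(1/36) ≈ 1.039435, so r/4 ≈ 0.0394351.
r ≈ 4·0.0394351 = 15.77403%.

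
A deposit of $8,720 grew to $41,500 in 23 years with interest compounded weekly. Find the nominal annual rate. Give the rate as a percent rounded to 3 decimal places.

The 1196-period growth factor is 41,500/8,720 = 4.75917.
r/52 = 4.75917^(1/1196) − 1 ≈ 0.00130526, so r ≈ 52·0.00130526 = 6.78736%.

6.787%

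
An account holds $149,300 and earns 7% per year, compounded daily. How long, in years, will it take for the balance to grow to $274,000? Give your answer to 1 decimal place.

(1 + 0.000191781)^(365t) = 274,000/149,300 = 1.8352.
365t·ln(1 + 0.000191781) = ln(1.8352); 365t = 0.60717/0.000191762 ≈ 3166.2635.
t ≈ 8.6747 years.

8.7 years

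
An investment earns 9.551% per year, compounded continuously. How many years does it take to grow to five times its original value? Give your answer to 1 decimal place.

16.9 years

e^(0.09551t) = 5, so 0.09551t = ln 5 ≈ 1.6094.
t ≈ 1.6094/0.09551 ≈ 16.8510.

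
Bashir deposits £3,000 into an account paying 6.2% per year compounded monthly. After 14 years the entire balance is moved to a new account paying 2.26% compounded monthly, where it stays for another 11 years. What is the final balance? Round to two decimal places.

After 14 years at 6.2%: 3,000 × 2.376824518 ≈ 7,130.4736.
Then 11 years at 2.26%: 7,130.4736 × 1.281929283 ≈ 9,140.7628.

£9,140.76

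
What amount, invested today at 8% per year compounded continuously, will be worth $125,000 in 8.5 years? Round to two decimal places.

$63,327.12

P = A·e^(−rt) = 125,000·e^(−0.68).
e^(−0.68) ≈ 0.506616992366, so P ≈ 63,327.1240.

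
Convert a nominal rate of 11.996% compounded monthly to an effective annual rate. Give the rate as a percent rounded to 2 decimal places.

EAR = (1 + 11.996%/12)^12 − 1 = (1 + 0.00999667)^12 − 1.
(1 + 0.00999667)^12 ≈ 1.12678, so EAR ≈ 12.67804%.

12.68%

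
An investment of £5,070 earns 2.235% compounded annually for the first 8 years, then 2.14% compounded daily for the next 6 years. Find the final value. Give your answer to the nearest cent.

Phase 1: 5,070·(1 + 0.02235)^8 ≈ 6,050.6881.
Phase 2: 6,050.6881·(1 + 0.0214/365)^2190 ≈ 6,879.6532.

£6,879.65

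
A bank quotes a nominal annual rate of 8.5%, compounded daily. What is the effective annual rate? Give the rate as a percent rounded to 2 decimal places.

8.87%

One year is 365 periods at 0.000232877 each: (1 + 0.000232877)^365 ≈ 1.088706.
EAR = 1.088706 − 1 ≈ 8.87063%.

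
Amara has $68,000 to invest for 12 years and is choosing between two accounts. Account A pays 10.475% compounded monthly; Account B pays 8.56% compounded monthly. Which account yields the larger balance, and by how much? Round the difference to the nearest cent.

Account A, by $48,461.83

Account A growth factor: (1 + 0.10475/12)^144 ≈ 3.49574123738; balance ≈ 237,710.4041.
Account B growth factor: (1 + 0.0856/12)^144 ≈ 2.78306725926; balance ≈ 189,248.5736.
Account A is larger by 48,461.8305.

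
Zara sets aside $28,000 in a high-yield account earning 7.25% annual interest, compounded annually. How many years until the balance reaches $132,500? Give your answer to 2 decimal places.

22.21 years

(1 + 0.0725)^t = 132,500/28,000 = 4.7321.
t·ln(1 + 0.0725) = ln(4.7321); t = 1.5544/0.0699924 ≈ 22.2078.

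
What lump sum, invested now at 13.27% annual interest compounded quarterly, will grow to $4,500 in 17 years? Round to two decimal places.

Periodic rate = 13.27%/4 = 0.033175; 68 periods.
P = 4,500/(1 + 0.033175)^68 ≈ 4,500/9.200775728 ≈ 489.0892.

$489.09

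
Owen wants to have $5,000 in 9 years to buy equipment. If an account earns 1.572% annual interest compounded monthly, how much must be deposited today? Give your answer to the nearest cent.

Periodic rate = 1.572%/12 = 0.00131; 108 periods.
P = 5,000/(1 + 0.00131)^108 ≈ 5,000/1.151870809 ≈ 4,340.7646.

$4,340.76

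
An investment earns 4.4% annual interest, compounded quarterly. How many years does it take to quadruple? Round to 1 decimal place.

31.7 years

(1 + 0.011)^(4t) = 4.
4t = ln 4 / ln(1 + 0.011) ≈ 1.3863/0.0109399 ≈ 126.7186.
t ≈ 31.6797.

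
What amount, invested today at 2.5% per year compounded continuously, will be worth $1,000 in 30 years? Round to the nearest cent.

$472.37

P = A·e^(−rt) = 1,000·e^(−0.75).
e^(−0.75) ≈ 0.472366553, so P ≈ 472.3666.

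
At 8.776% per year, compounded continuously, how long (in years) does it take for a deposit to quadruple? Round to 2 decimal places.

e^(0.08776t) = 4, so 0.08776t = ln 4 ≈ 1.3863.
t ≈ 1.3863/0.08776 ≈ 15.7964.

15.80 years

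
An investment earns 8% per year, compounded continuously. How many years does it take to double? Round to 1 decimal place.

8.7 years

e^(0.08t) = 2, so 0.08t = ln 2 ≈ 0.69315.
t ≈ 0.69315/0.08 ≈ 8.6643.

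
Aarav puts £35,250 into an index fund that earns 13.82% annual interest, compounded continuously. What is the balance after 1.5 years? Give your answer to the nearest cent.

A = P·e^(rt) = 35,250·e^(0.1382·1.5) = 35,250·e^0.2073.
e^0.2073 ≈ 1.2303516219, so A ≈ 43,369.8947.

£43,369.89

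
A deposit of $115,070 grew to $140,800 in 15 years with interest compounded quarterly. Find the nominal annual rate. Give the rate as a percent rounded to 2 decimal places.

The 60-period growth factor is 140,800/115,070 = 1.2236.
r/4 = 1.2236^(1/60) − 1 ≈ 0.00336899, so r ≈ 4·0.00336899 = 1.34760%.

1.35%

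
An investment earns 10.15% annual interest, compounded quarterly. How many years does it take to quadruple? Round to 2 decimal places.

(1 + 0.025375)^(4t) = 4.
4t = ln 4 / ln(1 + 0.025375) ≈ 1.3863/0.0250584 ≈ 55.3225.
t ≈ 13.8306.

13.83 years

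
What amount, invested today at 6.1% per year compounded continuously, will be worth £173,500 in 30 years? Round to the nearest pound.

£27,832

P = A·e^(−rt) = 173,500·e^(−1.83).
e^(−1.83) ≈ 0.160413567775, so P ≈ 27,831.7540.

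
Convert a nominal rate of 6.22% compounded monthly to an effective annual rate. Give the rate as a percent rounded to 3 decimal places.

One year is 12 periods at 0.00518333 each: (1 + 0.00518333)^12 ≈ 1.064004.
EAR = 1.064004 − 1 ≈ 6.40042%.

6.400%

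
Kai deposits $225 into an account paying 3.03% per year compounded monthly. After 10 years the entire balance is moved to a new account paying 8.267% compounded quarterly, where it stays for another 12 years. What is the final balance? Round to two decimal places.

After 10 years at 3.03%: 225 × 1.35339751 ≈ 304.5144.
Then 12 years at 8.267%: 304.5144 × 2.6695972 ≈ 812.9309.

$812.93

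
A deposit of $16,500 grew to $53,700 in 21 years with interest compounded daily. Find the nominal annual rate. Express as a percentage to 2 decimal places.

5.62%

(1 + r/365)^7665 = 53,700/16,500 = 3.25455.
1 + r/365 = 3.25455^(1/7665) ≈ 1.000154, so r/365 ≈ 0.000153965.
r ≈ 365·0.000153965 = 5.61973%.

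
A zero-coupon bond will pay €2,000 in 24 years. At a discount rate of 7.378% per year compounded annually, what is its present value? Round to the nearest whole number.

Growth factor = (1 + 0.07378)^24 ≈ 5.520360695.
P = 2,000/5.520360695 ≈ 362.2952.

€362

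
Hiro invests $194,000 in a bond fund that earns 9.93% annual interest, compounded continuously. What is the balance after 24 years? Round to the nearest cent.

A = P·e^(rt) = 194,000·e^(0.0993·24) = 194,000·e^2.3832.
e^2.3832 ≈ 10.83953393325, so A ≈ 2,102,869.5831.

$2,102,869.58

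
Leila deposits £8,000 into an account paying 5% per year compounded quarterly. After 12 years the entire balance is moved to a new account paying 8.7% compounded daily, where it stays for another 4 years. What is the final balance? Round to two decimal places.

£20,566.86

Phase 1: 8,000·(1 + 0.0125)^48 ≈ 14,522.8388.
Phase 2: 14,522.8388·(1 + 0.087/365)^1460 ≈ 20,566.8598.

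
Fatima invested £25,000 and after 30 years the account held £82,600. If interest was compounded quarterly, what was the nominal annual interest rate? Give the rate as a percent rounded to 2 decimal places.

The 120-period growth factor is 82,600/25,000 = 3.304.
r/4 = 3.304^(1/120) − 1 ≈ 0.0100092, so r ≈ 4·0.0100092 = 4.00368%.

4.00%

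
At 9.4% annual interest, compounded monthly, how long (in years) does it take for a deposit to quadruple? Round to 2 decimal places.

(1 + 0.00783333)^(12t) = 4.
12t = ln 4 / ln(1 + 0.00783333) ≈ 1.3863/0.00780281 ≈ 177.6660.
t ≈ 14.8055.

14.81 years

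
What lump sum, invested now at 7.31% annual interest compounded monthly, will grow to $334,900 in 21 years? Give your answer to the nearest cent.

Periodic rate = 7.31%/12 = 0.00609167; 252 periods.
P = 334,900/(1 + 0.0731/12)^252 ≈ 334,900/4.6202242519 ≈ 72,485.6591.

$72,485.66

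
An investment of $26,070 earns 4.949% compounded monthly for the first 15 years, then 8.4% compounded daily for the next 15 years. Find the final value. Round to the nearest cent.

Phase 1: 26,070·(1 + 0.04949/12)^180 ≈ 54,686.0493.
Phase 2: 54,686.0493·(1 + 0.084/365)^5475 ≈ 192,763.4274.

$192,763.43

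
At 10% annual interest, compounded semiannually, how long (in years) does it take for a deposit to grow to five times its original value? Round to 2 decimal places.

16.49 years

(1 + 0.05)^(2t) = 5.
2t = ln 5 / ln(1 + 0.05) ≈ 1.6094/0.0487902 ≈ 32.9869.
t ≈ 16.4935.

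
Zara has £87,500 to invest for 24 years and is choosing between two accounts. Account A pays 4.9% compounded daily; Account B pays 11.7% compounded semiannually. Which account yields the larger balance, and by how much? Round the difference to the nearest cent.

Account B, by £1,056,600.88

A: (1 + 0.049/365)^8760 ≈ 3.2411268744, so 87,500 × 3.2411268744 ≈ 283,598.6015.
B: (1 + 0.0585)^48 ≈ 15.31656552064, so 87,500 × 15.31656552064 ≈ 1,340,199.4831.
Difference ≈ 1,056,600.8815 in favor of B.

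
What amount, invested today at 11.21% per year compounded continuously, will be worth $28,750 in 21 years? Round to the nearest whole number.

P = A·e^(−rt) = 28,750·e^(−2.3541).
e^(−2.3541) ≈ 0.094978949134, so P ≈ 2,730.6448.

$2,731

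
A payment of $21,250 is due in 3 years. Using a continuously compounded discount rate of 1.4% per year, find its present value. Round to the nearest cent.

P = A·e^(−rt) = 21,250·e^(−0.042).
e^(−0.042) ≈ 0.95886978057, so P ≈ 20,375.9828.

$20,375.98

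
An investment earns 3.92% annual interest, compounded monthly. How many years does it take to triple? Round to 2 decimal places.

28.07 years

(1 + 0.00326667)^(12t) = 3.
12t = ln 3 / ln(1 + 0.00326667) ≈ 1.0986/0.00326134 ≈ 336.8589.
t ≈ 28.0716.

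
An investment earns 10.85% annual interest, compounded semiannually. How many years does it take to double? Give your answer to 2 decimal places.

(1 + 0.05425)^(2t) = 2.
2t = ln 2 / ln(1 + 0.05425) ≈ 0.69315/0.0528296 ≈ 13.1204.
t ≈ 6.5602.

6.56 years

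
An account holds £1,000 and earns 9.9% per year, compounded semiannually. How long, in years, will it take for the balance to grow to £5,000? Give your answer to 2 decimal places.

We need (1 + 0.0495)^(2t) = 5, so 2t = ln 5 / ln 1.0495 ≈ 33.3121.
t ≈ 33.3121/2 = 16.6561 years.

16.66 years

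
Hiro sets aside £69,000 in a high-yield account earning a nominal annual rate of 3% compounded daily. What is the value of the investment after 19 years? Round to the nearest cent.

Periodic rate = 3%/365 = 0.0000821918; periods = 365·19 = 6935.
A = 69,000·(1 + 0.03/365)^6935 ≈ 69,000·1.76822563314 ≈ 122,007.5687.

£122,007.57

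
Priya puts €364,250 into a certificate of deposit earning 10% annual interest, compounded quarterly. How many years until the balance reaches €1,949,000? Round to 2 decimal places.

16.98 years

(1 + 0.025)^(4t) = 1,949,000/364,250 = 5.3507.
4t·ln(1 + 0.025) = ln(5.3507); 4t = 1.6772/0.0246926 ≈ 67.9244.
t ≈ 16.9811 years.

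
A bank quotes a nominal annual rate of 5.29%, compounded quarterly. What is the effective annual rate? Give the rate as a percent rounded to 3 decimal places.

One year is 4 periods at 0.013225 each: (1 + 0.013225)^4 ≈ 1.053959.
EAR = 1.053959 − 1 ≈ 5.39587%.

5.396%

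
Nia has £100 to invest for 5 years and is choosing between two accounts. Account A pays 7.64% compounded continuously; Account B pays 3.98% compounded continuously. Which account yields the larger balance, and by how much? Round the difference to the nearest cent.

A: e^(0.0764·5) = e^0.382 ≈ 1.46521209, so 100 × 1.46521209 ≈ 146.5212.
B: e^(0.0398·5) = e^0.199 ≈ 1.22018197, so 100 × 1.22018197 ≈ 122.0182.
Difference ≈ 24.5030 in favor of A.

Account A, by £24.50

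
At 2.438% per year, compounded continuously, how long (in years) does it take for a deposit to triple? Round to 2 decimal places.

e^(0.02438t) = 3, so 0.02438t = ln 3 ≈ 1.0986.
t ≈ 1.0986/0.02438 ≈ 45.0620.

45.06 years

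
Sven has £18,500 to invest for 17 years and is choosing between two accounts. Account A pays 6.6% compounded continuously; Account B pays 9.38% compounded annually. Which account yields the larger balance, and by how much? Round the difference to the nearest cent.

A: e^(0.066·17) = e^1.122 ≈ 3.0709900455, so 18,500 × 3.0709900455 ≈ 56,813.3158.
B: (1 + 0.0938)^17 ≈ 4.5913946481, so 18,500 × 4.5913946481 ≈ 84,940.8010.
Difference ≈ 28,127.4851 in favor of B.

Account B, by £28,127.49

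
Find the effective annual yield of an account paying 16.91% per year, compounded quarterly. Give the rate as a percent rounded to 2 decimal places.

One year is 4 periods at 0.042275 each: (1 + 0.042275)^4 ≈ 1.180128.
EAR = 1.180128 − 1 ≈ 18.01285%.

18.01%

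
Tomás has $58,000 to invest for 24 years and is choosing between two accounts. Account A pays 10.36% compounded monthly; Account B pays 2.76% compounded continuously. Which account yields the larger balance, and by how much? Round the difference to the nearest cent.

Account A, by $577,153.57

Account A growth factor: (1 + 0.1036/12)^288 ≈ 11.8903651023; balance ≈ 689,641.1759.
Account B growth factor: e^(0.0276·24) = e^0.6624 ≈ 1.93944141267; balance ≈ 112,487.6019.
Account A is larger by 577,153.5740.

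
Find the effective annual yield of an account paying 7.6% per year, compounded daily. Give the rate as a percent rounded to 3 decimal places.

One year is 365 periods at 0.000208219 each: (1 + 0.000208219)^365 ≈ 1.078954.
EAR = 1.078954 − 1 ≈ 7.89540%.

7.895%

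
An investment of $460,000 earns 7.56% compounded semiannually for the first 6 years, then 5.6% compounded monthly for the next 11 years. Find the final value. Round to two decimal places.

$1,327,470.68

Phase 1: 460,000·(1 + 0.0378)^12 ≈ 717,995.6747.
Phase 2: 717,995.6747·(1 + 0.056/12)^132 ≈ 1,327,470.6819.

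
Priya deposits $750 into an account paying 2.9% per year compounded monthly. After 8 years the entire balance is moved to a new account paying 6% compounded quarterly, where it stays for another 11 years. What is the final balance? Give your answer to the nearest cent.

Phase 1: 750·(1 + 0.029/12)^96 ≈ 945.5751.
Phase 2: 945.5751·(1 + 0.015)^44 ≈ 1,820.5470.

$1,820.55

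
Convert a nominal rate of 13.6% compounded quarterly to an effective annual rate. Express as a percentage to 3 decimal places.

One year is 4 periods at 0.034 each: (1 + 0.034)^4 ≈ 1.143095.
EAR = 1.143095 − 1 ≈ 14.30946%.

14.309%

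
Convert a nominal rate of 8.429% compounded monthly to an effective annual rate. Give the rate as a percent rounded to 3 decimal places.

One year is 12 periods at 0.00702417 each: (1 + 0.00702417)^12 ≈ 1.087624.
EAR = 1.087624 − 1 ≈ 8.76238%.

8.762%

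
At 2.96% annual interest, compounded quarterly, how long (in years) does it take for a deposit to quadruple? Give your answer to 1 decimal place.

(1 + 0.0074)^(4t) = 4.
4t = ln 4 / ln(1 + 0.0074) ≈ 1.3863/0.00737275 ≈ 188.0294.
t ≈ 47.0073.

47.0 years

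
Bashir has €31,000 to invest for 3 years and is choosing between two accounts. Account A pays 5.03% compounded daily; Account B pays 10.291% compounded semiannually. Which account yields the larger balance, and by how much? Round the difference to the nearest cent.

Account B, by €5,840.65

A: (1 + 0.0503/365)^1095 ≈ 1.1628682742, so 31,000 × 1.1628682742 ≈ 36,048.9165.
B: (1 + 0.051455)^6 ≈ 1.3512762489, so 31,000 × 1.3512762489 ≈ 41,889.5637.
Difference ≈ 5,840.6472 in favor of B.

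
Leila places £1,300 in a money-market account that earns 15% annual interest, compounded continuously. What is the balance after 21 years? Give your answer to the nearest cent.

£30,336.88

A = P·e^(rt) = 1,300·e^(0.15·21) = 1,300·e^3.15.
e^3.15 ≈ 23.336064581, so A ≈ 30,336.8840.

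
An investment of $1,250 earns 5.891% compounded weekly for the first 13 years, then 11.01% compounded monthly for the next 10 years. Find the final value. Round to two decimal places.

After 13 years at 5.891%: 1,250 × 2.149846682 ≈ 2,687.3084.
Then 10 years at 11.01%: 2,687.3084 × 2.992113057 ≈ 8,040.7304.

$8,040.73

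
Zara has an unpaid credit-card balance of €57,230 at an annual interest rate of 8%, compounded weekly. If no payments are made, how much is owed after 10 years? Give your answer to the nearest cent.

€127,289.43

Growth factor = (1 + 0.08/52)^520 ≈ 2.22417318836.
A ≈ 57,230 × 2.22417318836 ≈ 127,289.4316.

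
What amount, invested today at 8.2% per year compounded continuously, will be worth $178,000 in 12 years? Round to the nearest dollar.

P = A·e^(−rt) = 178,000·e^(−0.984).
e^(−0.984) ≈ 0.373812852945, so P ≈ 66,538.6878.

$66,539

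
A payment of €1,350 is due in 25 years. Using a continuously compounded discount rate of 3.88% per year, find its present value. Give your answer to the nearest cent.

€511.76

P = A·e^(−rt) = 1,350·e^(−0.97).
e^(−0.97) ≈ 0.3790830381, so P ≈ 511.7621.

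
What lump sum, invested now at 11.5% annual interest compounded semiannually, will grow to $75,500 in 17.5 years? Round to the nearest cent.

Periodic rate = 11.5%/2 = 0.0575; 35 periods.
P = 75,500/(1 + 0.0575)^35 ≈ 75,500/7.0764128368 ≈ 10,669.2475.

$10,669.25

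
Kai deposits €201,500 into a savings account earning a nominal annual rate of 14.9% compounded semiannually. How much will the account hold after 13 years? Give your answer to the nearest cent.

€1,305,094.52

Growth factor = (1 + 0.0745)^26 ≈ 6.476895879243.
A ≈ 201,500 × 6.476895879243 ≈ 1,305,094.5197.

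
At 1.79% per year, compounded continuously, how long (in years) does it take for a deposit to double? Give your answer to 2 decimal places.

e^(0.0179t) = 2, so 0.0179t = ln 2 ≈ 0.69315.
t ≈ 0.69315/0.0179 ≈ 38.7233.

38.72 years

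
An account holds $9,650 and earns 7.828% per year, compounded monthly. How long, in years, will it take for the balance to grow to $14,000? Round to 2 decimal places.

4.77 years

We need (1 + 0.00652333)^(12t) = 1.4508, so 12t = ln 1.4508 / ln 1.006523 ≈ 57.2271.
t ≈ 57.2271/12 = 4.7689 years.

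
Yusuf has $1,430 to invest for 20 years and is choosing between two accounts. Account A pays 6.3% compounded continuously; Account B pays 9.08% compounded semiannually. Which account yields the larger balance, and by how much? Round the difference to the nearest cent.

Account A growth factor: e^(0.063·20) = e^1.26 ≈ 3.525421487; balance ≈ 5,041.3527.
Account B growth factor: (1 + 0.0454)^40 ≈ 5.906086869; balance ≈ 8,445.7042.
Account B is larger by 3,404.3515.

Account B, by $3,404.35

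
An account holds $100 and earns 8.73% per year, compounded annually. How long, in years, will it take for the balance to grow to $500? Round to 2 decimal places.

19.23 years

We need (1 + 0.0873)^t = 5, so t = ln 5 / ln 1.0873 ≈ 19.2292.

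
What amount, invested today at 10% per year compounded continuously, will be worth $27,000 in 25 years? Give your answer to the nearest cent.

$2,216.29

P = A·e^(−rt) = 27,000·e^(−2.5).
e^(−2.5) ≈ 0.082084998624, so P ≈ 2,216.2950.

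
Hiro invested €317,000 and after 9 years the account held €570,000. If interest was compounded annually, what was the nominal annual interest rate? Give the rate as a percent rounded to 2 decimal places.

6.74%

The 9-period growth factor is 570,000/317,000 = 1.79811.
r = 1.79811^(1/9) − 1 ≈ 0.0673647, i.e. 6.73647%.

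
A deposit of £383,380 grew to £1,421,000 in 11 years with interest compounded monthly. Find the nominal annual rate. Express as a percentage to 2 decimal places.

11.97%

The 132-period growth factor is 1,421,000/383,380 = 3.70651.
r/12 = 3.70651^(1/132) − 1 ≈ 0.00997434, so r ≈ 12·0.00997434 = 11.96920%.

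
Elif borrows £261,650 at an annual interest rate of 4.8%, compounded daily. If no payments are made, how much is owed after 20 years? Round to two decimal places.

£683,307.25

Growth factor = (1 + 0.048/365)^7300 ≈ 2.61153163421.
A ≈ 261,650 × 2.61153163421 ≈ 683,307.2521.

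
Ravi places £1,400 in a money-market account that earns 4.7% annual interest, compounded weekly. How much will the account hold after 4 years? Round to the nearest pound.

£1,689

Growth factor = (1 + 0.047/52)^208 ≈ 1.206731047.
A ≈ 1,400 × 1.206731047 ≈ 1,689.4235.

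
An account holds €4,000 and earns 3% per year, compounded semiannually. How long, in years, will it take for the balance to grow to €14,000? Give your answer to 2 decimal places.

42.07 years

(1 + 0.015)^(2t) = 14,000/4,000 = 3.5.
2t·ln(1 + 0.015) = ln(3.5); 2t = 1.2528/0.0148886 ≈ 84.1424.
t ≈ 42.0712 years.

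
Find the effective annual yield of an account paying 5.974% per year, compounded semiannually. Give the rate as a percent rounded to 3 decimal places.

EAR = (1 + 5.974%/2)^2 − 1 = (1 + 0.02987)^2 − 1.
(1 + 0.02987)^2 ≈ 1.060632, so EAR ≈ 6.06322%.

6.063%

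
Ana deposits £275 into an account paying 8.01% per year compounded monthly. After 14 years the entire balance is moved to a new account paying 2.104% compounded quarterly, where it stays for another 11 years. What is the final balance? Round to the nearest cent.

£1,059.21

Phase 1: 275·(1 + 0.006675)^168 ≈ 840.8767.
Phase 2: 840.8767·(1 + 0.00526)^44 ≈ 1,059.2098.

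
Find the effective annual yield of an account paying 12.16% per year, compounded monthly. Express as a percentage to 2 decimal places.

EAR = (1 + 12.16%/12)^12 − 1 = (1 + 0.0101333)^12 − 1.
(1 + 0.0101333)^12 ≈ 1.128611, so EAR ≈ 12.86114%.

12.86%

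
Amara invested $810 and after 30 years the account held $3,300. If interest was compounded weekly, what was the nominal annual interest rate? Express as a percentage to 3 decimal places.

4.684%

The 1560-period growth factor is 3,300/810 = 4.07407.
r/52 = 4.07407^(1/1560) − 1 ≈ 0.000900818, so r ≈ 52·0.000900818 = 4.68425%.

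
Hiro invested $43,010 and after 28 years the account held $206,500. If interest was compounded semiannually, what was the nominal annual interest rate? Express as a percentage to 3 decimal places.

The 56-period growth factor is 206,500/43,010 = 4.80121.
r/2 = 4.80121^(1/56) − 1 ≈ 0.0284116, so r ≈ 2·0.0284116 = 5.68232%.

5.682%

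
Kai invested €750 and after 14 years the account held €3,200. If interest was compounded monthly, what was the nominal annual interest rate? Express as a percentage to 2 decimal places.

The 168-period growth factor is 3,200/750 = 4.26667.
r/12 = 4.26667^(1/168) − 1 ≈ 0.00867331, so r ≈ 12·0.00867331 = 10.40797%.

10.41%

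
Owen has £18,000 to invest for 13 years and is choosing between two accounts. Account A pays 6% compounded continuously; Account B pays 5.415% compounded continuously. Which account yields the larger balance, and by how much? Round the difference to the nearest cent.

A: e^(0.06·13) = e^0.78 ≈ 2.1814722655, so 18,000 × 2.1814722655 ≈ 39,266.5008.
B: e^(0.05415·13) = e^0.70395 ≈ 2.0217227612, so 18,000 × 2.0217227612 ≈ 36,391.0097.
Difference ≈ 2,875.4911 in favor of A.

Account A, by £2,875.49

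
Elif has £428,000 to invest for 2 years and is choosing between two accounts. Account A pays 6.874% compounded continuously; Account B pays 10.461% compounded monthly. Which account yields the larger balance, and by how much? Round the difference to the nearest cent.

A: e^(0.06874·2) = e^0.13748 ≈ 1.14737875817, so 428,000 × 1.14737875817 ≈ 491,078.1085.
B: (1 + 0.0087175)^24 ≈ 1.2315990033, so 428,000 × 1.2315990033 ≈ 527,124.3734.
Difference ≈ 36,046.2649 in favor of B.

Account B, by £36,046.26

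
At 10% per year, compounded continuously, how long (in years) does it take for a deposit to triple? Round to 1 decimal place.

11.0 years

e^(0.1t) = 3, so 0.1t = ln 3 ≈ 1.0986.
t ≈ 1.0986/0.1 ≈ 10.9861.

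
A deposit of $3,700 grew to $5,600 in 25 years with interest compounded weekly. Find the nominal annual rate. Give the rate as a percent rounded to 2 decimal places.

The 1300-period growth factor is 5,600/3,700 = 1.51351.
r/52 = 1.51351^(1/1300) − 1 ≈ 0.000318846, so r ≈ 52·0.000318846 = 1.65800%.

1.66%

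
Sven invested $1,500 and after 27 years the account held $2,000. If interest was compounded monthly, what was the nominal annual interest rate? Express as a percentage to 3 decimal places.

1.066%

(1 + r/12)^324 = 2,000/1,500 = 1.33333.
1 + r/12 = 1.33333^(1/324) ≈ 1.000888, so r/12 ≈ 0.000888302.
r ≈ 12·0.000888302 = 1.06596%.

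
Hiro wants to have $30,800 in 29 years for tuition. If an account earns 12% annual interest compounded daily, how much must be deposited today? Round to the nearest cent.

$949.41

Periodic rate = 12%/365 = 0.000328767; 10585 periods.
P = 30,800/(1 + 0.12/365)^10585 ≈ 30,800/32.441162713 ≈ 949.4111.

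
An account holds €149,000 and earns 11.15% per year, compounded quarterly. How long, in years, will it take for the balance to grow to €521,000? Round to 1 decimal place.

11.4 years

(1 + 0.027875)^(4t) = 521,000/149,000 = 3.4966.
4t·ln(1 + 0.027875) = ln(3.4966); 4t = 1.2518/0.0274936 ≈ 45.5308.
t ≈ 11.3827 years.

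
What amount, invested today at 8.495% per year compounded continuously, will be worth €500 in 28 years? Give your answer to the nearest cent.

€46.34

P = A·e^(−rt) = 500·e^(−2.3786).
e^(−2.3786) ≈ 0.0926802391, so P ≈ 46.3401.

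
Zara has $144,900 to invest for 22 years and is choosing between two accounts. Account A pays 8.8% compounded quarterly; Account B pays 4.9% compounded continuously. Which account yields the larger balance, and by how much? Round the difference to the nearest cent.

A: (1 + 0.022)^88 ≈ 6.7870153322, so 144,900 × 6.7870153322 ≈ 983,438.5216.
B: e^(0.049·22) = e^1.078 ≈ 2.9387960774, so 144,900 × 2.9387960774 ≈ 425,831.5516.
Difference ≈ 557,606.9700 in favor of A.

Account A, by $557,606.97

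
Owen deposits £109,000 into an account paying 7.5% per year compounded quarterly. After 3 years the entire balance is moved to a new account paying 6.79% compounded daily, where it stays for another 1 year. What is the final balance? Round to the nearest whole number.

Phase 1: 109,000·(1 + 0.01875)^12 ≈ 136,219.0851.
Phase 2: 136,219.0851·(1 + 0.0679/365)^365 ≈ 145,788.6827.

£145,789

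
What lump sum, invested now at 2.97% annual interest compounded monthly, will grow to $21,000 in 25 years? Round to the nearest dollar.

Periodic rate = 2.97%/12 = 0.002475; 300 periods.
P = 21,000/(1 + 0.002475)^300 ≈ 21,000/2.0992553142 ≈ 10,003.5474.

$10,004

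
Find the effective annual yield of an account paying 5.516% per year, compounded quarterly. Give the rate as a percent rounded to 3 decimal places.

One year is 4 periods at 0.01379 each: (1 + 0.01379)^4 ≈ 1.056312.
EAR = 1.056312 − 1 ≈ 5.63115%.

5.631%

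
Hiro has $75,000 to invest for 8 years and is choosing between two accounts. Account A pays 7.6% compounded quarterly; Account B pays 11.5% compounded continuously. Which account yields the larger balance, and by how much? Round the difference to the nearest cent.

Account B, by $51,223.72

Account A growth factor: (1 + 0.019)^32 ≈ 1.82630743942; balance ≈ 136,973.0580.
Account B growth factor: e^(0.115·8) = e^0.92 ≈ 2.50929038994; balance ≈ 188,196.7792.
Account B is larger by 51,223.7213.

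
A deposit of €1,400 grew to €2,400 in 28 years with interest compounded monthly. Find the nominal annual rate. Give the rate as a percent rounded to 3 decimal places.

1.927%

The 336-period growth factor is 2,400/1,400 = 1.71429.
r/12 = 1.71429^(1/336) − 1 ≈ 0.00160544, so r ≈ 12·0.00160544 = 1.92653%.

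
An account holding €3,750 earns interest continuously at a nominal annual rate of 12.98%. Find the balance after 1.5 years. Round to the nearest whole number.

A = P·e^(rt) = 3,750·e^(0.1298·1.5) = 3,750·e^0.1947.
e^0.1947 ≈ 1.214946448, so A ≈ 4,556.0492.

€4,556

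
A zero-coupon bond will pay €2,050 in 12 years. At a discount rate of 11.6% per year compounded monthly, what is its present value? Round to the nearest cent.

Growth factor = (1 + 0.116/12)^144 ≈ 3.996084658.
P = 2,050/3.996084658 ≈ 513.0021.

€513.00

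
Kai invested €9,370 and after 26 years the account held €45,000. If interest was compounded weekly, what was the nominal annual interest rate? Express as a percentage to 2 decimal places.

The 1352-period growth factor is 45,000/9,370 = 4.80256.
r/52 = 4.80256^(1/1352) − 1 ≈ 0.00116129, so r ≈ 52·0.00116129 = 6.03869%.

6.04%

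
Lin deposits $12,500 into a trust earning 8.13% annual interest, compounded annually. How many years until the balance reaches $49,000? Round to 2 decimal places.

17.48 years

We need (1 + 0.0813)^t = 3.92, so t = ln 3.92 / ln 1.0813 ≈ 17.4772.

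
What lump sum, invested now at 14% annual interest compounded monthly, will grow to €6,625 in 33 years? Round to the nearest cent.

€67.04

Growth factor = (1 + 0.14/12)^396 ≈ 98.81582796.
P = 6,625/98.81582796 ≈ 67.0439.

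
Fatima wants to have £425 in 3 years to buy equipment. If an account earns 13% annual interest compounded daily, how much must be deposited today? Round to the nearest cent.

Periodic rate = 13%/365 = 0.000356164; 1095 periods.
P = 425/(1 + 0.13/365)^1095 ≈ 425/1.47687824 ≈ 287.7692.

£287.77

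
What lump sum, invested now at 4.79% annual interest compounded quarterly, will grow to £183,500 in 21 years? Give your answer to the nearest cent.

£67,510.95

Periodic rate = 4.79%/4 = 0.011975; 84 periods.
P = 183,500/(1 + 0.011975)^84 ≈ 183,500/2.7180774981 ≈ 67,510.9522.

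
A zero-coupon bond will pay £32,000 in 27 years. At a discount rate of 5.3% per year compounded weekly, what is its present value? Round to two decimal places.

£7,655.81

Growth factor = (1 + 0.053/52)^1404 ≈ 4.1798327573.
P = 32,000/4.1798327573 ≈ 7,655.8087.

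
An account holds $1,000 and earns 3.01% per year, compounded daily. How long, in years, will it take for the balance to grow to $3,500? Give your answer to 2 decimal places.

(1 + 0.0000824658)^(365t) = 3,500/1,000 = 3.5.
365t·ln(1 + 0.0000824658) = ln(3.5); 365t = 1.2528/8.24624e-05 ≈ 15191.9381.
t ≈ 41.6217 years.

41.62 years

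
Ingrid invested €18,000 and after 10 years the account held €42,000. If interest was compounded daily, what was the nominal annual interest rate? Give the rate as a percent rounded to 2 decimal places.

8.47%

(1 + r/365)^3650 = 42,000/18,000 = 2.33333.
1 + r/365 = 2.33333^(1/3650) ≈ 1.000232, so r/365 ≈ 0.000232163.
r ≈ 365·0.000232163 = 8.47396%.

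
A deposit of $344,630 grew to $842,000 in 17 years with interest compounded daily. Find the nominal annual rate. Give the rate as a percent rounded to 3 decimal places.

(1 + r/365)^6205 = 842,000/344,630 = 2.4432.
1 + r/365 = 2.4432^(1/6205) ≈ 1.000144, so r/365 ≈ 0.000143976.
r ≈ 365·0.000143976 = 5.25513%.

5.255%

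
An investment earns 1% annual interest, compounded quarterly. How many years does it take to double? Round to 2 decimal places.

(1 + 0.0025)^(4t) = 2.
4t = ln 2 / ln(1 + 0.0025) ≈ 0.69315/0.00249688 ≈ 277.6053.
t ≈ 69.4013.

69.40 years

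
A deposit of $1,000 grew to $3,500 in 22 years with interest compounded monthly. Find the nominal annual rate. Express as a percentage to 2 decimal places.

5.71%

(1 + r/12)^264 = 3,500/1,000 = 3.5.
1 + r/12 = 3.5^(1/264) ≈ 1.004757, so r/12 ≈ 0.00475659.
r ≈ 12·0.00475659 = 5.70791%.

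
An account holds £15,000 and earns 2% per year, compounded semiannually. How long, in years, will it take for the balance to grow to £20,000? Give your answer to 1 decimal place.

We need (1 + 0.01)^(2t) = 1.3333, so 2t = ln 1.3333 / ln 1.01 ≈ 28.9118.
t ≈ 28.9118/2 = 14.4559 years.

14.5 years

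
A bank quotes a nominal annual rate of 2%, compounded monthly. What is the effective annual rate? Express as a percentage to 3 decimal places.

2.018%

One year is 12 periods at 0.00166667 each: (1 + 0.00166667)^12 ≈ 1.020184.
EAR = 1.020184 − 1 ≈ 2.01844%.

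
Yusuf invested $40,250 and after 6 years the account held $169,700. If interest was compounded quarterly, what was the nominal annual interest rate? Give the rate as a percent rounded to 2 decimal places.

The 24-period growth factor is 169,700/40,250 = 4.21615.
r/4 = 4.21615^(1/24) − 1 ≈ 0.0617889, so r ≈ 4·0.0617889 = 24.71554%.

24.72%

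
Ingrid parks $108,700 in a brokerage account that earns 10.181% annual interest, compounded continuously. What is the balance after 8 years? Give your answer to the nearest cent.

A = P·e^(rt) = 108,700·e^(0.10181·8) = 108,700·e^0.81448.
e^0.81448 ≈ 2.25800120639, so A ≈ 245,444.7311.

$245,444.73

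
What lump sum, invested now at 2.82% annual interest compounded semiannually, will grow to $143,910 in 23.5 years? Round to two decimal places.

Growth factor = (1 + 0.0141)^47 ≈ 1.93106453401.
P = 143,910/1.93106453401 ≈ 74,523.6617.

$74,523.66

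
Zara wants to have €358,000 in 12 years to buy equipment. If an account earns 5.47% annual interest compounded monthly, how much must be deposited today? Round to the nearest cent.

€185,977.28

Periodic rate = 5.47%/12 = 0.00455833; 144 periods.
P = 358,000/(1 + 0.0547/12)^144 ≈ 358,000/1.92496634761 ≈ 185,977.2772.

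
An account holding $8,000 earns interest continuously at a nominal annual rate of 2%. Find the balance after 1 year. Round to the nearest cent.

A = P·e^(rt) = 8,000·e^(0.02·1) = 8,000·e^0.02.
e^0.02 ≈ 1.02020134, so A ≈ 8,161.6107.

$8,161.61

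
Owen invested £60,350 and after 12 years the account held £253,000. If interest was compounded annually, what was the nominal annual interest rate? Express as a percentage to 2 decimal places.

The 12-period growth factor is 253,000/60,350 = 4.19221.
r = 4.19221^(1/12) − 1 ≈ 0.126861, i.e. 12.68608%.

12.69%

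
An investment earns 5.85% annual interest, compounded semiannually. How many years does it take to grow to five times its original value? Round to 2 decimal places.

(1 + 0.02925)^(2t) = 5.
2t = ln 5 / ln(1 + 0.02925) ≈ 1.6094/0.0288304 ≈ 55.8244.
t ≈ 27.9122.

27.91 years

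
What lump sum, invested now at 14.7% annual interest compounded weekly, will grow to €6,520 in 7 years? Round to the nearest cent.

Growth factor = (1 + 0.147/52)^364 ≈ 2.794206827.
P = 6,520/2.794206827 ≈ 2,333.3992.

€2,333.40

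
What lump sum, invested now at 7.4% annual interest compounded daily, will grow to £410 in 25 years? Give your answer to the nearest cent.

£64.48

Growth factor = (1 + 0.074/365)^9125 ≈ 6.35862711.
P = 410/6.35862711 ≈ 64.4793.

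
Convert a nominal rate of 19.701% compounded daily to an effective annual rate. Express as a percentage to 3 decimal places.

21.769%

One year is 365 periods at 0.000539753 each: (1 + 0.000539753)^365 ≈ 1.217691.
EAR = 1.217691 − 1 ≈ 21.76915%.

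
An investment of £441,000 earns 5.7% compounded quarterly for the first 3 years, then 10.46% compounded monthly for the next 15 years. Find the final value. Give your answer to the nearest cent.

After 3 years at 5.7%: 441,000 × 1.185059610158 ≈ 522,611.2881.
Then 15 years at 10.46%: 522,611.2881 × 4.769308160715 ≈ 2,492,494.2811.

£2,492,494.28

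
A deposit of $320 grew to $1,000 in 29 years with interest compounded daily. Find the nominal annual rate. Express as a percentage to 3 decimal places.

3.929%

The 10585-period growth factor is 1,000/320 = 3.125.
r/365 = 3.125^(1/10585) − 1 ≈ 0.000107652, so r ≈ 365·0.000107652 = 3.92930%.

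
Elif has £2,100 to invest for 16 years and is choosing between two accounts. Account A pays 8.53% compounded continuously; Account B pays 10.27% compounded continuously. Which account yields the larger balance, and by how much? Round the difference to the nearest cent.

A: e^(0.0853·16) = e^1.3648 ≈ 3.914939986, so 2,100 × 3.914939986 ≈ 8,221.3740.
B: e^(0.1027·16) = e^1.6432 ≈ 5.1716924773, so 2,100 × 5.1716924773 ≈ 10,860.5542.
Difference ≈ 2,639.1802 in favor of B.

Account B, by £2,639.18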